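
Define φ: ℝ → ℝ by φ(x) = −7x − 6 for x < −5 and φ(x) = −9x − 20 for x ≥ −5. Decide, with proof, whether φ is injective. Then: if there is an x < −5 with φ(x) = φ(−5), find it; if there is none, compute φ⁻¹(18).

Both pieces are strictly decreasing (slopes −7 and −9), so each is injective on its own interval.
The left piece maps (−∞, −5) onto (29, ∞); the right piece maps [−5, ∞) onto (−∞, 25].
These images are disjoint, so no value is attained by both pieces. So φ is injective.
Because the two images are disjoint, no x < −5 has φ(x) = φ(−5), so we compute φ⁻¹(18): 18 lies in (−∞, 25], so solve −9x − 20 = 18: x = (18 + 20)/(−9) = −38/9.

-38/9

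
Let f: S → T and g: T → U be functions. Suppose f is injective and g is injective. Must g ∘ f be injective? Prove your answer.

Suppose (g ∘ f)(a) = (g ∘ f)(b), i.e. g(f(a)) = g(f(b)).
Since g is injective, f(a) = f(b). Since f is injective, a = b. Hence g ∘ f is injective.

injective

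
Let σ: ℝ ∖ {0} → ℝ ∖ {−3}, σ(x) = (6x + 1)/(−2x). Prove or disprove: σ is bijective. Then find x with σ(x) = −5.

Suppose σ(s) = σ(t). Cross-multiplying: (6s + 1)(−2t) = (6t + 1)(−2s).
Expanding both sides and cancelling the symmetric terms leaves 2·(s − t) = 0. Since 2 ≠ 0, s = t. Therefore σ is injective.
For any y ≠ −3, solving y(−2x) = 6x + 1 for x gives a well-defined x ≠ 0. So σ is surjective.
Thus σ is bijective.
Solving σ(x) = −5: cross-multiplying gives 6x + 1 = −5(−2x), which rearranges to −4x = −1, so x = 1/4.

1/4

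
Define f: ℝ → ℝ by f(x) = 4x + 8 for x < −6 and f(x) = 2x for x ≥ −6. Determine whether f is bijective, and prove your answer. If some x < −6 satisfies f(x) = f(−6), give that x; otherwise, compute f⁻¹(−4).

-2

Both pieces are strictly increasing (slopes 4 and 2), so each is injective on its own interval.
The left piece maps (−∞, −6) onto (−∞, −16); the right piece maps [−6, ∞) onto [−12, ∞).
The images leave a gap (−16 has no preimage), so f is not surjective, hence not bijective.
Because the two images are disjoint, no x < −6 has f(x) = f(−6), so we compute f⁻¹(−4): −4 lies in [−12, ∞), so solve 2x = −4: x = (−4 − 0)/2 = −2.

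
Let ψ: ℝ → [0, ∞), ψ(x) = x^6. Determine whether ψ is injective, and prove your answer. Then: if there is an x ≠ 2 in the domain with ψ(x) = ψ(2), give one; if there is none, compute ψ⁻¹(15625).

-2

ψ(2) = 64 = (−2)^6 = ψ(−2) (since 6 is even), with 2 ≠ −2. So ψ is not injective.
For the follow-up, such an x exists: taking x = −2 ∈ ℝ gives ψ(−2) = 64 = ψ(2) with −2 ≠ 2.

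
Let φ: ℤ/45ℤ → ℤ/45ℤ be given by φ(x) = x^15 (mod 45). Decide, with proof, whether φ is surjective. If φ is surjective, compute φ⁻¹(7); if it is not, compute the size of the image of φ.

15

φ(0) = 0^15 = 0.
φ(15): Repeated squaring mod 45: 15^1 ≡ 15, 15^2 ≡ 15² = 225 ≡ 0, 15^4 ≡ 0² = 0, 15^8 ≡ 0² = 0. Since 15 = 8 + 4 + 2 + 1, 15^15 ≡ 0·0·0·15: 0·0 = 0, then 0·0 = 0, then 0·15 = 0. So 15^15 ≡ 0 (mod 45).
So φ(0) = φ(15) = 0 while 0 ≠ 15, so φ is not injective.
A non-injective map from the 45-element set ℤ/45ℤ to itself takes at most 44 distinct values, so it cannot be surjective. Therefore φ is not surjective.
Since φ is not surjective, we determine |image(φ)|. Computing x^15 mod 45 for each x (by repeated squaring, reducing mod 45 at every step), the values φ(0), φ(1), …, φ(44) are: 0, 1, 8, 27, 19, 35, 36, 28, 17, 9, 10, 26, 18, 37, 44, 0, 1, 8, 27, 19, 35, 36, 28, 17, 9, 10, 26, 18, 37, 44, 0, 1, 8, 27, 19, 35, 36, 28, 17, 9, 10, 26, 18, 37, 44.
The distinct values are {0, 1, 8, 9, 10, 17, 18, 19, 26, 27, 28, 35, 36, 37, 44}; there are 15 of them.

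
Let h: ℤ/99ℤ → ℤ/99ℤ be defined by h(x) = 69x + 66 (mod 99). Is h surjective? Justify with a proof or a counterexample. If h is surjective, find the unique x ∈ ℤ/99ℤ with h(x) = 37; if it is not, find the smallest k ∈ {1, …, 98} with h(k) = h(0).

Since gcd(69, 99) = 3, we have 69x ≡ 0 (mod 3) for all x, so h(x) ≡ 0 (mod 3).
But 1 ≢ 0 (mod 3), so 1 ∈ ℤ/99ℤ has no preimage. Therefore h is not surjective.
Since h is not surjective, we find the least positive k with h(k) = h(0): this means 69k ≡ 0 (mod 99), i.e. 99 ∣ 69k. Since gcd(69, 99) = 3, dividing through by 3 this holds exactly when 33 ∣ 23k, and as gcd(23, 33) = 1, exactly when 33 ∣ k.
The smallest positive such k is 33.

33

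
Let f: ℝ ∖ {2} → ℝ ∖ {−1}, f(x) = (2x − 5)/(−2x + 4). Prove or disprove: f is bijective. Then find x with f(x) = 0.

5/2

Suppose f(s) = f(t). Cross-multiplying: (2s − 5)(−2t + 4) = (2t − 5)(−2s + 4).
Expanding both sides and cancelling the symmetric terms leaves −2·(s − t) = 0. Since −2 ≠ 0, s = t. Therefore f is injective.
For any y ≠ −1, solving y(−2x + 4) = 2x − 5 for x gives a well-defined x ≠ 2. So f is surjective.
Therefore f is bijective.
Solving f(x) = 0: cross-multiplying gives 2x − 5 = 0(−2x + 4), which rearranges to 2x = 5, so x = 5/2.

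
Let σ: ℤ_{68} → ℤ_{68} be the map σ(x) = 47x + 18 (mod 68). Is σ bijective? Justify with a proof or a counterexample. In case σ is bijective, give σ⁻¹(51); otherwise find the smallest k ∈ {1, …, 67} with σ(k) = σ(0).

If σ(u) = σ(v), then 47u ≡ 47v (mod 68). Because gcd(47, 68) = 1, we may cancel 47 to get u ≡ v (mod 68).
We now compute 47⁻¹ mod 68 explicitly. Euclid's algorithm: 68 = 1·47 + 21, 47 = 2·21 + 5, 21 = 4·5 + 1; back-substituting gives 1 = 55·47 − 38·68, so 47⁻¹ ≡ 55 (mod 68).
Then y ↦ 55(y − 18) is a two-sided inverse to σ, so every y ∈ ℤ_{68} has a preimage.
Therefore σ is bijective.
Since σ is bijective, we compute σ⁻¹(51): solve 47x + 18 ≡ 51 (mod 68), i.e. 47x ≡ 33 (mod 68).
Multiplying by 47⁻¹ = 55 gives x ≡ 55·33 = 1815 = 26·68 + 47 ≡ 47 (mod 68).
Check: σ(47) = 47·47 + 18 = 2227 = 32·68 + 51 ≡ 51 (mod 68).

47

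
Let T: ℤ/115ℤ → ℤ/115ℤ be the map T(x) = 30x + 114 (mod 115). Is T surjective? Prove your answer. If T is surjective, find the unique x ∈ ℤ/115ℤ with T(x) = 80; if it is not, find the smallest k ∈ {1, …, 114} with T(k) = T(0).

23

Recall that T is surjective if every y in the codomain equals T(x) for some x in the domain.
Since gcd(30, 115) = 5, we have 30x ≡ 0 (mod 5) for all x, so T(x) ≡ 4 (mod 5).
But 0 ≢ 4 (mod 5), so 0 ∈ ℤ/115ℤ has no preimage. Hence T is not surjective.
Since T is not surjective, we find the least positive k with T(k) = T(0): this means 30k ≡ 0 (mod 115), i.e. 115 ∣ 30k. Since gcd(30, 115) = 5, dividing through by 5 this holds exactly when 23 ∣ 6k, and as gcd(6, 23) = 1, exactly when 23 ∣ k.
The smallest positive such k is 23.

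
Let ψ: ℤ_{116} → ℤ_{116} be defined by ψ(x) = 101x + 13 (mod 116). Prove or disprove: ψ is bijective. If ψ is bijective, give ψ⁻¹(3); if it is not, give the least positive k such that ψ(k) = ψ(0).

78

Suppose ψ(a) = ψ(b) in ℤ_{116}. Then 101a + 13 ≡ 101b + 13 (mod 116), hence 101(a − b) ≡ 0 (mod 116).
Since gcd(101, 116) = 1, 101 is invertible modulo 116, thus a − b ≡ 0 (mod 116), i.e. a = b.
We now compute 101⁻¹ mod 116 explicitly. Euclid's algorithm: 116 = 1·101 + 15, 101 = 6·15 + 11, 15 = 1·11 + 4, 11 = 2·4 + 3, 4 = 1·3 + 1; back-substituting gives 1 = 85·101 − 74·116, so 101⁻¹ ≡ 85 (mod 116).
Then y ↦ 85(y − 13) is a two-sided inverse to ψ, so every y ∈ ℤ_{116} has a preimage.
Hence ψ is bijective.
Since ψ is bijective, we find ψ⁻¹(3): we need 101x ≡ 3 − 13 ≡ 106 (mod 116). Using 101⁻¹ = 85: x ≡ 85·106 = 9010 = 77·116 + 78, so x = 78.
Check: ψ(78) = 101·78 + 13 = 7891 = 68·116 + 3 ≡ 3 (mod 116).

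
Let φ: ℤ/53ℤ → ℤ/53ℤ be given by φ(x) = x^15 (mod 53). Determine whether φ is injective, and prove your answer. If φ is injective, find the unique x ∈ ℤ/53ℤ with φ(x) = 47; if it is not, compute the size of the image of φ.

Since 53 is prime, the nonzero elements of ℤ/53ℤ form a cyclic group of order 52.
As gcd(15, 52) = 1, raising to the 15th power is a bijection on this group: if u^15 ≡ v^15 then (uv^{−1})^15 = 1, and the only element of order dividing gcd(15, 52) = 1 is 1, so u = v.
With φ(0) = 0 this makes φ injective on all of ℤ/53ℤ, hence bijective (finite equal-size domain and codomain). In particular φ is injective.
Since φ is injective, we find the preimage of 47. The inverse of x ↦ x^15 on (ℤ/53ℤ)^× is x ↦ x^7, because 15·7 = 105 = 2·52 + 1 ≡ 1 (mod 52) and x^{52} = 1 for x ≠ 0 (Fermat). So φ⁻¹(47) = 47^7 mod 53.
Repeated squaring mod 53: 47^1 ≡ 47, 47^2 ≡ 47² = 2209 ≡ 36, 47^4 ≡ 36² = 1296 ≡ 24. Since 7 = 4 + 2 + 1, 47^7 ≡ 24·36·47: 24·36 = 864 ≡ 16, then 16·47 = 752 ≡ 10. So 47^7 ≡ 10 (mod 53).
Hence φ⁻¹(47) = 10.

10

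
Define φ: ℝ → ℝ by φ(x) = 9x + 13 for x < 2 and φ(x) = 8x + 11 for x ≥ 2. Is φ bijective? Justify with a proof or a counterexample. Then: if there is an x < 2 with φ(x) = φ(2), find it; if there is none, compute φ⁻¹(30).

Both pieces are strictly increasing (slopes 9 and 8), so each is injective on its own interval.
The left piece maps (−∞, 2) onto (−∞, 31); the right piece maps [2, ∞) onto [27, ∞).
These images overlap. In particular φ(2) = 27 (right piece), and solving 9x + 13 = 27 on the left piece gives x = 14/9 < 2.
So φ(14/9) = φ(2) with 14/9 ≠ 2, and φ is not injective, hence not bijective. This x = 14/9 is the requested value below 2.

14/9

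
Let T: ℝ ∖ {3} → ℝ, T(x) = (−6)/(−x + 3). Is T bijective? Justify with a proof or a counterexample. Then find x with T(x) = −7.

15/7

If T(x) = 0, cross-multiplying gives −1(−6) = 0(−x + 3), which simplifies to 6 = 0 — false.  So 0 has no preimage and T is not surjective.
Therefore T is not bijective.
Solving T(x) = −7: cross-multiplying gives −6 = −7(−x + 3), which rearranges to −7x = −15, so x = 15/7.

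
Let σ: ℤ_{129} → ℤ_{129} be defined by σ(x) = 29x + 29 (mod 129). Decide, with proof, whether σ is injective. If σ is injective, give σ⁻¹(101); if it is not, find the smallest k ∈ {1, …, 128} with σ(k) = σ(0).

87

Suppose σ(u) = σ(v) in ℤ_{129}. Then 29u + 29 ≡ 29v + 29 (mod 129), therefore 29(u − v) ≡ 0 (mod 129).
Since gcd(29, 129) = 1, 29 is invertible modulo 129, thus u − v ≡ 0 (mod 129), i.e. u = v.
Hence σ is injective.
We now compute 29⁻¹ mod 129 explicitly. Euclid's algorithm: 129 = 4·29 + 13, 29 = 2·13 + 3, 13 = 4·3 + 1; back-substituting gives 1 = 89·29 − 20·129, so 29⁻¹ ≡ 89 (mod 129).
Since σ is injective, we compute σ⁻¹(101): solve 29x + 29 ≡ 101 (mod 129), i.e. 29x ≡ 72 (mod 129).
Multiplying by 29⁻¹ = 89 gives x ≡ 89·72 = 6408 = 49·129 + 87 ≡ 87 (mod 129).
Check: σ(87) = 29·87 + 29 = 2552 = 19·129 + 101 ≡ 101 (mod 129).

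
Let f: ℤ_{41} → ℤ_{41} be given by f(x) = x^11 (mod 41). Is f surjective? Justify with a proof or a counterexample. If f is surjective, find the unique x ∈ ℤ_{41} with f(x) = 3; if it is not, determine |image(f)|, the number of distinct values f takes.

Since 41 is prime, the nonzero elements of ℤ_{41} form a cyclic group of order 40.
As gcd(11, 40) = 1, raising to the 11th power is a bijection on this group: if s^11 ≡ t^11 then (st^{−1})^11 = 1, and the only element of order dividing gcd(11, 40) = 1 is 1, so s = t.
With f(0) = 0 this makes f injective on all of ℤ_{41}, hence bijective (finite equal-size domain and codomain). In particular f is surjective.
Since f is surjective, we find the preimage of 3. The inverse of x ↦ x^11 on (ℤ_{41})^× is x ↦ x^11, because 11·11 = 121 = 3·40 + 1 ≡ 1 (mod 40) and x^{40} = 1 for x ≠ 0 (Fermat). So f⁻¹(3) = 3^11 mod 41.
Repeated squaring mod 41: 3^1 ≡ 3, 3^2 ≡ 3² = 9, 3^4 ≡ 9² = 81 ≡ 40, 3^8 ≡ 40² = 1600 ≡ 1. Since 11 = 8 + 2 + 1, 3^11 ≡ 1·9·3: 1·9 = 9, then 9·3 = 27. So 3^11 ≡ 27 (mod 41).
Hence f⁻¹(3) = 27.

27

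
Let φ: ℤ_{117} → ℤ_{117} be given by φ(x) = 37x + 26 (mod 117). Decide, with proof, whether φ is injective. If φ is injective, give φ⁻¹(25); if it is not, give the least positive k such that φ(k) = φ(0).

If φ(u) = φ(v), then 37u ≡ 37v (mod 117). Because gcd(37, 117) = 1, we may cancel 37 to get u ≡ v (mod 117).
So φ is injective.
We now compute 37⁻¹ mod 117 explicitly. Euclid's algorithm: 117 = 3·37 + 6, 37 = 6·6 + 1; back-substituting gives 1 = 19·37 − 6·117, so 37⁻¹ ≡ 19 (mod 117).
Since φ is injective, we find φ⁻¹(25): we need 37x ≡ 25 − 26 ≡ 116 (mod 117). Using 37⁻¹ = 19: x ≡ 19·116 = 2204 = 18·117 + 98, so x = 98.
Check: φ(98) = 37·98 + 26 = 3652 = 31·117 + 25 ≡ 25 (mod 117).

98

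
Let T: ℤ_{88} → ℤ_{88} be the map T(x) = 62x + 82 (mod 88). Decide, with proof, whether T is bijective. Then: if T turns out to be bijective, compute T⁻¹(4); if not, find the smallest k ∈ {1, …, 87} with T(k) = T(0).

By definition, T is injective when T(u) = T(v) forces u = v.
We have gcd(62, 88) = 2 > 1. Taking u = 0 and v = 44: T(0) = 82 and T(44) = 62·44 + 82 = 2810 ≡ 82 (mod 88).
So T(0) = T(44) while 0 ≠ 44, so T is not injective, hence not bijective.
Since T is not bijective, we find the least positive k with T(k) = T(0): this means 62k ≡ 0 (mod 88), i.e. 88 ∣ 62k. Since gcd(62, 88) = 2, dividing through by 2 this holds exactly when 44 ∣ 31k, and as gcd(31, 44) = 1, exactly when 44 ∣ k.
The smallest positive such k is 44.

44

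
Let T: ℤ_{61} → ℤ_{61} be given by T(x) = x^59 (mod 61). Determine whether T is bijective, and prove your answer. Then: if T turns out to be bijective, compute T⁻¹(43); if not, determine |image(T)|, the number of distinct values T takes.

44

Since 61 is prime, the nonzero elements of ℤ_{61} form a cyclic group of order 60.
As gcd(59, 60) = 1, raising to the 59th power is a bijection on this group: if a^59 ≡ b^59 then (ab^{−1})^59 = 1, and the only element of order dividing gcd(59, 60) = 1 is 1, so a = b.
With T(0) = 0 this makes T injective on all of ℤ_{61}, hence bijective (finite equal-size domain and codomain). In particular T is bijective.
Since T is bijective, we find the preimage of 43. The inverse of x ↦ x^59 on (ℤ_{61})^× is x ↦ x^59, because 59·59 = 3481 = 58·60 + 1 ≡ 1 (mod 60) and x^{60} = 1 for x ≠ 0 (Fermat). So T⁻¹(43) = 43^59 mod 61.
Repeated squaring mod 61: 43^1 ≡ 43, 43^2 ≡ 43² = 1849 ≡ 19, 43^4 ≡ 19² = 361 ≡ 56, 43^8 ≡ 56² = 3136 ≡ 25, 43^16 ≡ 25² = 625 ≡ 15, 43^32 ≡ 15² = 225 ≡ 42. Since 59 = 32 + 16 + 8 + 2 + 1, 43^59 ≡ 42·15·25·19·43: 42·15 = 630 ≡ 20, then 20·25 = 500 ≡ 12, then 12·19 = 228 ≡ 45, then 45·43 = 1935 ≡ 44. So 43^59 ≡ 44 (mod 61).
Hence T⁻¹(43) = 44.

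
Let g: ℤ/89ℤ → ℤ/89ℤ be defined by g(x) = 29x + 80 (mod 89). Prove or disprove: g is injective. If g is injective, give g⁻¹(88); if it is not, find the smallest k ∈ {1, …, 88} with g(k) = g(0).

If g(s) = g(t), then 29s ≡ 29t (mod 89). Because gcd(29, 89) = 1, we may cancel 29 to get s ≡ t (mod 89).
Hence g is injective.
We now compute 29⁻¹ mod 89 explicitly. Euclid's algorithm: 89 = 3·29 + 2, 29 = 14·2 + 1; back-substituting gives 1 = 43·29 − 14·89, so 29⁻¹ ≡ 43 (mod 89).
Since g is injective, we compute g⁻¹(88): solve 29x + 80 ≡ 88 (mod 89), i.e. 29x ≡ 8 (mod 89).
Multiplying by 29⁻¹ = 43 gives x ≡ 43·8 = 344 = 3·89 + 77 ≡ 77 (mod 89).
Check: g(77) = 29·77 + 80 = 2313 = 25·89 + 88 ≡ 88 (mod 89).

77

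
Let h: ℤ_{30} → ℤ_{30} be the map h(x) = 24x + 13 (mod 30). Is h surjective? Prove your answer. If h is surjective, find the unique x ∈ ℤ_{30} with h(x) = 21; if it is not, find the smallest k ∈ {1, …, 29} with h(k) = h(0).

5

Since gcd(24, 30) = 6, we have 24x ≡ 0 (mod 6) for all x, so h(x) ≡ 1 (mod 6).
But 0 ≢ 1 (mod 6), so 0 ∈ ℤ_{30} has no preimage. So h is not surjective.
Since h is not surjective, we find the least positive k with h(k) = h(0): this means 24k ≡ 0 (mod 30), i.e. 30 ∣ 24k. Since gcd(24, 30) = 6, dividing through by 6 this holds exactly when 5 ∣ 4k, and as gcd(4, 5) = 1, exactly when 5 ∣ k.
The smallest positive such k is 5.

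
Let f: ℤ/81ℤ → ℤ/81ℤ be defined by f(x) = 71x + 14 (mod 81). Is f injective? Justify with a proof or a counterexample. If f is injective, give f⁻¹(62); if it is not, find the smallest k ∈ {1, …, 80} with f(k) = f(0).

60

If f(u) = f(v), then 71u ≡ 71v (mod 81). Because gcd(71, 81) = 1, we may cancel 71 to get u ≡ v (mod 81).
So f is injective.
We now compute 71⁻¹ mod 81 explicitly. Euclid's algorithm: 81 = 1·71 + 10, 71 = 7·10 + 1; back-substituting gives 1 = 8·71 − 7·81, so 71⁻¹ ≡ 8 (mod 81).
Since f is injective, we find f⁻¹(62): we need 71x ≡ 62 − 14 ≡ 48 (mod 81). Using 71⁻¹ = 8: x ≡ 8·48 = 384 = 4·81 + 60, so x = 60.
Check: f(60) = 71·60 + 14 = 4274 = 52·81 + 62 ≡ 62 (mod 81).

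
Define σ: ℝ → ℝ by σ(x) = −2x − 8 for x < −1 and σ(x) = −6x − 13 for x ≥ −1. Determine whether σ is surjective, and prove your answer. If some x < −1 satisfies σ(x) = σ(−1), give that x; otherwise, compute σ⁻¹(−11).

Both pieces are strictly decreasing (slopes −2 and −6), so each is injective on its own interval.
The left piece maps (−∞, −1) onto (−6, ∞); the right piece maps [−1, ∞) onto (−∞, −7].
The union (−6, ∞) ∪ (−∞, −7] omits the interval between −6 and −7; in particular −6 has no preimage. So σ is not surjective.
Because the two images are disjoint, no x < −1 has σ(x) = σ(−1), so we compute σ⁻¹(−11): −11 lies in (−∞, −7], so solve −6x − 13 = −11: x = (−11 + 13)/(−6) = −1/3.

-1/3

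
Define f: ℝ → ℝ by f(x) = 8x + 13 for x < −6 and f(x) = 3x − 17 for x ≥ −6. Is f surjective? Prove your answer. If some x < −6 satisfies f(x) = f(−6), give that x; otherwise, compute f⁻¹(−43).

Both pieces are strictly increasing (slopes 8 and 3), so each is injective on its own interval.
The left piece maps (−∞, −6) onto (−∞, −35); the right piece maps [−6, ∞) onto [−35, ∞).
These images together cover ℝ, so f is surjective.
Because the two images are disjoint, no x < −6 has f(x) = f(−6), so we compute f⁻¹(−43): −43 lies in (−∞, −35), so solve 8x + 13 = −43: x = (−43 − 13)/8 = −7.

-7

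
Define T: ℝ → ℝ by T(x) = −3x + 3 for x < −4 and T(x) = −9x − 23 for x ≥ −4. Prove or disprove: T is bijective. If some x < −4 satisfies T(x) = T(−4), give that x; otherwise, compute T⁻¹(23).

Both pieces are strictly decreasing (slopes −3 and −9), so each is injective on its own interval.
The left piece maps (−∞, −4) onto (15, ∞); the right piece maps [−4, ∞) onto (−∞, 13].
The images leave a gap (15 has no preimage), so T is not surjective, hence not bijective.
Because the two images are disjoint, no x < −4 has T(x) = T(−4), so we compute T⁻¹(23): 23 lies in (15, ∞), so solve −3x + 3 = 23: x = (23 − 3)/(−3) = −20/3.

-20/3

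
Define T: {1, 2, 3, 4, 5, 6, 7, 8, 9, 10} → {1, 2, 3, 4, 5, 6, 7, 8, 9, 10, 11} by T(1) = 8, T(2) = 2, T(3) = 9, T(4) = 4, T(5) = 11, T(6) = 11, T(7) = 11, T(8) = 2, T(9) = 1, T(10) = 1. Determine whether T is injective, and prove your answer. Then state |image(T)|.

T(5) = 11 = T(6) with 5 ≠ 6, so T is not injective.
The image of T is {1, 2, 4, 8, 9, 11}, which has 6 elements.

6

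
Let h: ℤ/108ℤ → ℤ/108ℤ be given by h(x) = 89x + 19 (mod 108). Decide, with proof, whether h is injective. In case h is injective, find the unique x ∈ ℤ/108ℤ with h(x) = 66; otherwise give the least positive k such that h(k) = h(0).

If h(s) = h(t), then 89s ≡ 89t (mod 108). Because gcd(89, 108) = 1, we may cancel 89 to get s ≡ t (mod 108).
Therefore h is injective.
We now compute 89⁻¹ mod 108 explicitly. Euclid's algorithm: 108 = 1·89 + 19, 89 = 4·19 + 13, 19 = 1·13 + 6, 13 = 2·6 + 1; back-substituting gives 1 = 17·89 − 14·108, so 89⁻¹ ≡ 17 (mod 108).
Since h is injective, we find h⁻¹(66): we need 89x ≡ 66 − 19 ≡ 47 (mod 108). Using 89⁻¹ = 17: x ≡ 17·47 = 799 = 7·108 + 43, so x = 43.
Check: h(43) = 89·43 + 19 = 3846 = 35·108 + 66 ≡ 66 (mod 108).

43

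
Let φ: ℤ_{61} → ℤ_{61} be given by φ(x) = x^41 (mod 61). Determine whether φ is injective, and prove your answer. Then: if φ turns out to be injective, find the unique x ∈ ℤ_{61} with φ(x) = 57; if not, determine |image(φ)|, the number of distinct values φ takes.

56

Since 61 is prime, the nonzero elements of ℤ_{61} form a cyclic group of order 60.
As gcd(41, 60) = 1, raising to the 41st power is a bijection on this group: if x_1^41 ≡ x_2^41 then (x_1x_2^{−1})^41 = 1, and the only element of order dividing gcd(41, 60) = 1 is 1, so x_1 = x_2.
With φ(0) = 0 this makes φ injective on all of ℤ_{61}, hence bijective (finite equal-size domain and codomain). In particular φ is injective.
Since φ is injective, we find the preimage of 57. The inverse of x ↦ x^41 on (ℤ_{61})^× is x ↦ x^41, because 41·41 = 1681 = 28·60 + 1 ≡ 1 (mod 60) and x^{60} = 1 for x ≠ 0 (Fermat). So φ⁻¹(57) = 57^41 mod 61.
Repeated squaring mod 61: 57^1 ≡ 57, 57^2 ≡ 57² = 3249 ≡ 16, 57^4 ≡ 16² = 256 ≡ 12, 57^8 ≡ 12² = 144 ≡ 22, 57^16 ≡ 22² = 484 ≡ 57, 57^32 ≡ 57² = 3249 ≡ 16. Since 41 = 32 + 8 + 1, 57^41 ≡ 16·22·57: 16·22 = 352 ≡ 47, then 47·57 = 2679 ≡ 56. So 57^41 ≡ 56 (mod 61).
Hence φ⁻¹(57) = 56.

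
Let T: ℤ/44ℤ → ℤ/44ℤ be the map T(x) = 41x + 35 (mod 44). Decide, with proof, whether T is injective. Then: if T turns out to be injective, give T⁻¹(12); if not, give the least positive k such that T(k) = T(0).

Suppose T(x_1) = T(x_2) in ℤ/44ℤ. Then 41x_1 + 35 ≡ 41x_2 + 35 (mod 44), hence 41(x_1 − x_2) ≡ 0 (mod 44).
Since gcd(41, 44) = 1, 41 is invertible modulo 44, hence x_1 − x_2 ≡ 0 (mod 44), i.e. x_1 = x_2.
Thus T is injective.
We now compute 41⁻¹ mod 44 explicitly. Euclid's algorithm: 44 = 1·41 + 3, 41 = 13·3 + 2, 3 = 1·2 + 1; back-substituting gives 1 = 29·41 − 27·44, so 41⁻¹ ≡ 29 (mod 44).
Since T is injective, we find T⁻¹(12): we need 41x ≡ 12 − 35 ≡ 21 (mod 44). Using 41⁻¹ = 29: x ≡ 29·21 = 609 = 13·44 + 37, so x = 37.
Check: T(37) = 41·37 + 35 = 1552 = 35·44 + 12 ≡ 12 (mod 44).

37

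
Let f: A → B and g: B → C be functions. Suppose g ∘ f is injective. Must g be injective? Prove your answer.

not injective

No. Take A = {0}, B = {0, 1, 2}, C = {0, 1, 2}, f(a) = a for each a ∈ A, and g(b) = 1 if b ∈ {1, 2} else g(b) = b.
Then g ∘ f = f is injective (A ⊂ B and f is the inclusion), but g(1) = g(2) = 1 with 1 ≠ 2, so g is not injective.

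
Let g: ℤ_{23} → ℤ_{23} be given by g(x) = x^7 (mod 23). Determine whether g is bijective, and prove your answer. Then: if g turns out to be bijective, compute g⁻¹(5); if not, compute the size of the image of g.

Since 23 is prime, the nonzero elements of ℤ_{23} form a cyclic group of order 22.
As gcd(7, 22) = 1, raising to the 7th power is a bijection on this group: if a^7 ≡ b^7 then (ab^{−1})^7 = 1, and the only element of order dividing gcd(7, 22) = 1 is 1, so a = b.
With g(0) = 0 this makes g injective on all of ℤ_{23}, hence bijective (finite equal-size domain and codomain). In particular g is bijective.
Since g is bijective, we find the preimage of 5. The inverse of x ↦ x^7 on (ℤ_{23})^× is x ↦ x^19, because 7·19 = 133 = 6·22 + 1 ≡ 1 (mod 22) and x^{22} = 1 for x ≠ 0 (Fermat). So g⁻¹(5) = 5^19 mod 23.
Repeated squaring mod 23: 5^1 ≡ 5, 5^2 ≡ 5² = 25 ≡ 2, 5^4 ≡ 2² = 4, 5^8 ≡ 4² = 16, 5^16 ≡ 16² = 256 ≡ 3. Since 19 = 16 + 2 + 1, 5^19 ≡ 3·2·5: 3·2 = 6, then 6·5 = 30 ≡ 7. So 5^19 ≡ 7 (mod 23).
Hence g⁻¹(5) = 7.

7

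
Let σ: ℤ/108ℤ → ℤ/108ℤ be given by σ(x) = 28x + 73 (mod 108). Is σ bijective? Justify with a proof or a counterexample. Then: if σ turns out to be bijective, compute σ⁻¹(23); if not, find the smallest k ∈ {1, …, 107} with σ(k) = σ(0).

Recall: σ is injective if σ(x_1) = σ(x_2) implies x_1 = x_2.
We have gcd(28, 108) = 4 > 1. Taking x_1 = 0 and x_2 = 27: σ(0) = 73 and σ(27) = 28·27 + 73 = 829 ≡ 73 (mod 108).
So σ(0) = σ(27) while 0 ≠ 27, hence σ is not injective, hence not bijective.
Since σ is not bijective, we find the least positive k with σ(k) = σ(0): this means 28k ≡ 0 (mod 108), i.e. 108 ∣ 28k. Since gcd(28, 108) = 4, dividing through by 4 this holds exactly when 27 ∣ 7k, and as gcd(7, 27) = 1, exactly when 27 ∣ k.
The smallest positive such k is 27.

27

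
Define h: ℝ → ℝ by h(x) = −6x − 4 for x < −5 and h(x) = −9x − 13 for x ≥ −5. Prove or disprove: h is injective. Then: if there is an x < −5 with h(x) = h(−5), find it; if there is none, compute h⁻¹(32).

Both pieces are strictly decreasing (slopes −6 and −9), so each is injective on its own interval.
The left piece maps (−∞, −5) onto (26, ∞); the right piece maps [−5, ∞) onto (−∞, 32].
These images overlap. In particular h(−5) = 32 (right piece), and solving −6x − 4 = 32 on the left piece gives x = −6 < −5.
So h(−6) = h(−5) with −6 ≠ −5, and h is not injective. This x = −6 is the requested value below −5.

-6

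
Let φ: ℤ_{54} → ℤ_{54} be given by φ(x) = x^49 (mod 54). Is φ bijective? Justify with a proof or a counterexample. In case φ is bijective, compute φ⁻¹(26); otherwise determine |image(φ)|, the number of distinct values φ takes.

38

φ(0) = 0^49 = 0.
φ(6): Repeated squaring mod 54: 6^1 ≡ 6, 6^2 ≡ 6² = 36, 6^4 ≡ 36² = 1296 ≡ 0, 6^8 ≡ 0² = 0, 6^16 ≡ 0² = 0, 6^32 ≡ 0² = 0. Since 49 = 32 + 16 + 1, 6^49 ≡ 0·0·6: 0·0 = 0, then 0·6 = 0. So 6^49 ≡ 0 (mod 54).
So φ(0) = φ(6) = 0 while 0 ≠ 6, hence φ is not injective, hence not bijective.
Since φ is not bijective, we determine |image(φ)|. Computing x^49 mod 54 for each x (by repeated squaring, reducing mod 54 at every step), the values φ(0), φ(1), …, φ(53) are: 0, 1, 38, 27, 40, 23, 0, 25, 8, 27, 10, 47, 0, 49, 32, 27, 34, 17, 0, 19, 2, 27, 4, 41, 0, 43, 26, 27, 28, 11, 0, 13, 50, 27, 52, 35, 0, 37, 20, 27, 22, 5, 0, 7, 44, 27, 46, 29, 0, 31, 14, 27, 16, 53.
The distinct values are {0, 1, 2, 4, 5, 7, 8, 10, 11, 13, 14, 16, 17, 19, 20, 22, 23, 25, 26, 27, 28, 29, 31, 32, 34, 35, 37, 38, 40, 41, 43, 44, 46, 47, 49, 50, 52, 53}; there are 38 of them.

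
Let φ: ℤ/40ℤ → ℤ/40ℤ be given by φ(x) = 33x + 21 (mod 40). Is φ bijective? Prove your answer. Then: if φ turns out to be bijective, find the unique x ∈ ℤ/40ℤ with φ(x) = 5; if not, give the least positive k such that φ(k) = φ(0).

Recall that injectivity means: for all u, v in the domain, φ(u) = φ(v) implies u = v.
Suppose φ(u) = φ(v) in ℤ/40ℤ. Then 33u + 21 ≡ 33v + 21 (mod 40), thus 33(u − v) ≡ 0 (mod 40).
Since gcd(33, 40) = 1, 33 is invertible modulo 40, so u − v ≡ 0 (mod 40), i.e. u = v.
We now compute 33⁻¹ mod 40 explicitly. Euclid's algorithm: 40 = 1·33 + 7, 33 = 4·7 + 5, 7 = 1·5 + 2, 5 = 2·2 + 1; back-substituting gives 1 = 17·33 − 14·40, so 33⁻¹ ≡ 17 (mod 40).
For any y ∈ ℤ/40ℤ, x = 17(y − 21) mod 40 satisfies φ(x) = 33·17(y − 21) + 21 ≡ y (since 33·17 ≡ 1 mod 40). So every y has a preimage.
So φ is bijective.
Since φ is bijective, we compute φ⁻¹(5): solve 33x + 21 ≡ 5 (mod 40), i.e. 33x ≡ 24 (mod 40).
Multiplying by 33⁻¹ = 17 gives x ≡ 17·24 = 408 = 10·40 + 8 ≡ 8 (mod 40).
Check: φ(8) = 33·8 + 21 = 285 = 7·40 + 5 ≡ 5 (mod 40).

8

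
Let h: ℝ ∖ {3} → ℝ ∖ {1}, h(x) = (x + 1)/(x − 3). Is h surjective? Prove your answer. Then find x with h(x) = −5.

For any y ≠ 1, solving y(x − 3) = x + 1 for x gives a well-defined x ≠ 3. So h is surjective.
Solving h(x) = −5: cross-multiplying gives x + 1 = −5(x − 3), which rearranges to 6x = 14, so x = 7/3.

7/3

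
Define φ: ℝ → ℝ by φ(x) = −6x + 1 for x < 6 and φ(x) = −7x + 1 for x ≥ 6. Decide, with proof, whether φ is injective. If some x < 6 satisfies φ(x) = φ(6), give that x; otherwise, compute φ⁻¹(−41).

6

Both pieces are strictly decreasing (slopes −6 and −7), so each is injective on its own interval.
The left piece maps (−∞, 6) onto (−35, ∞); the right piece maps [6, ∞) onto (−∞, −41].
These images are disjoint, so no value is attained by both pieces. Hence φ is injective.
Because the two images are disjoint, no x < 6 has φ(x) = φ(6), so we compute φ⁻¹(−41): −41 lies in (−∞, −41], so solve −7x + 1 = −41: x = (−41 − 1)/(−7) = 6.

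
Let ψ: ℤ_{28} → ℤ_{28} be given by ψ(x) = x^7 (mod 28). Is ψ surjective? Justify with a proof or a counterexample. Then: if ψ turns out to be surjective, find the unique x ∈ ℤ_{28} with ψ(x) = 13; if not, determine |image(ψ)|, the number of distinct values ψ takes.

21

ψ(0) = 0^7 = 0.
ψ(14): Repeated squaring mod 28: 14^1 ≡ 14, 14^2 ≡ 14² = 196 ≡ 0, 14^4 ≡ 0² = 0. Since 7 = 4 + 2 + 1, 14^7 ≡ 0·0·14: 0·0 = 0, then 0·14 = 0. So 14^7 ≡ 0 (mod 28).
So ψ(0) = ψ(14) = 0 while 0 ≠ 14, so ψ is not injective.
A non-injective map from the 28-element set ℤ_{28} to itself takes at most 27 distinct values, so it cannot be surjective. Therefore ψ is not surjective.
Since ψ is not surjective, we determine |image(ψ)|. Computing x^7 mod 28 for each x (by repeated squaring, reducing mod 28 at every step), the values ψ(0), ψ(1), …, ψ(27) are: 0, 1, 16, 3, 4, 5, 20, 7, 8, 9, 24, 11, 12, 13, 0, 15, 16, 17, 4, 19, 20, 21, 8, 23, 24, 25, 12, 27.
The distinct values are {0, 1, 3, 4, 5, 7, 8, 9, 11, 12, 13, 15, 16, 17, 19, 20, 21, 23, 24, 25, 27}; there are 21 of them.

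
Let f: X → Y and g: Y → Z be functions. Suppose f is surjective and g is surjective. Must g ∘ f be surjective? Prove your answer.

surjective

Let c ∈ Z. Since g is surjective, there is b ∈ Y with g(b) = c. Since f is surjective, there is a ∈ X with f(a) = b.
Then (g ∘ f)(a) = g(b) = c. Hence g ∘ f is surjective.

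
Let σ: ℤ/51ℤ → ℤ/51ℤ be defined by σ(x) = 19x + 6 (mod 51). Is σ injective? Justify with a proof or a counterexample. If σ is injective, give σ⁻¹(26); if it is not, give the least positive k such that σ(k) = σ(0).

If σ(u) = σ(v), then 19u ≡ 19v (mod 51). Because gcd(19, 51) = 1, we may cancel 19 to get u ≡ v (mod 51).
Therefore σ is injective.
We now compute 19⁻¹ mod 51 explicitly. Euclid's algorithm: 51 = 2·19 + 13, 19 = 1·13 + 6, 13 = 2·6 + 1; back-substituting gives 1 = 43·19 − 16·51, so 19⁻¹ ≡ 43 (mod 51).
Since σ is injective, we find σ⁻¹(26): we need 19x ≡ 26 − 6 ≡ 20 (mod 51). Using 19⁻¹ = 43: x ≡ 43·20 = 860 = 16·51 + 44, so x = 44.
Check: σ(44) = 19·44 + 6 = 842 = 16·51 + 26 ≡ 26 (mod 51).

44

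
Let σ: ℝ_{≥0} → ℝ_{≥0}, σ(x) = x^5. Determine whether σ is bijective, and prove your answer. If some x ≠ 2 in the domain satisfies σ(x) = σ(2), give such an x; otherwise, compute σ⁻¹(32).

On ℝ_{≥0}, x ↦ x^5 is strictly increasing (injective) and for any y ∈ ℝ_{≥0} the 5th root y^{1/5} lies in ℝ_{≥0} (surjective). So σ is bijective.
Since x ↦ x^5 is strictly increasing on ℝ_{≥0}, it is injective there, so no x ≠ 2 in the domain has σ(x) = σ(2). We therefore compute σ⁻¹(32) = 32^{1/5} = 2 (indeed 2^5 = 32).

2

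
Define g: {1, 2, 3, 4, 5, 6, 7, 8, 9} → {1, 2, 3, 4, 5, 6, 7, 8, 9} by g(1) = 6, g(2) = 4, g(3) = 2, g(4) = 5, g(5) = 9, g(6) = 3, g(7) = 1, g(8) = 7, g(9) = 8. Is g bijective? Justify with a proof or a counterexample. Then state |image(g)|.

9

The values 6, 4, 2, 5, 9, 3, 1, 7, 8 are a permutation of {1, 2, 3, 4, 5, 6, 7, 8, 9}: each element appears exactly once.
So g is injective and surjective, hence bijective.
The image of g is {1, 2, 3, 4, 5, 6, 7, 8, 9}, which has 9 elements.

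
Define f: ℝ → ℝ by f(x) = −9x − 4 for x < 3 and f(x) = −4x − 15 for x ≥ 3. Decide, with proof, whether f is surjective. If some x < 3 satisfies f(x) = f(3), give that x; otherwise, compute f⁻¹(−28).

Both pieces are strictly decreasing (slopes −9 and −4), so each is injective on its own interval.
The left piece maps (−∞, 3) onto (−31, ∞); the right piece maps [3, ∞) onto (−∞, −27].
The union (−31, ∞) ∪ (−∞, −27] covers ℝ, so f is surjective.
For the follow-up: the images overlap, so an x < 3 with f(x) = f(3) exists. f(3) = −27; solving −9x − 4 = −27 for x < 3 gives x = (−27 + 4)/(−9) = 23/9.

23/9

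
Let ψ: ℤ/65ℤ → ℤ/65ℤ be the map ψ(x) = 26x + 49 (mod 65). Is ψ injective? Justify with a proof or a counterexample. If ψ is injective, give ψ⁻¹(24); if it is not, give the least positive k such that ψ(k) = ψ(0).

We have gcd(26, 65) = 13 > 1. Taking x_1 = 0 and x_2 = 5: ψ(0) = 49 and ψ(5) = 26·5 + 49 = 179 ≡ 49 (mod 65).
So ψ(0) = ψ(5) while 0 ≠ 5, therefore ψ is not injective.
Since ψ is not injective, we find the least positive k with ψ(k) = ψ(0): this means 26k ≡ 0 (mod 65), i.e. 65 ∣ 26k. Since gcd(26, 65) = 13, dividing through by 13 this holds exactly when 5 ∣ 2k, and as gcd(2, 5) = 1, exactly when 5 ∣ k.
The smallest positive such k is 5.

5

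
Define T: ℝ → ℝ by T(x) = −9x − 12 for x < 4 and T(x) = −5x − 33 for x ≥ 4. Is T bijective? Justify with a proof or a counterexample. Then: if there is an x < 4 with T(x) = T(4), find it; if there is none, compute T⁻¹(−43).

31/9

Both pieces are strictly decreasing (slopes −9 and −5), so each is injective on its own interval.
The left piece maps (−∞, 4) onto (−48, ∞); the right piece maps [4, ∞) onto (−∞, −53].
The images leave a gap (−48 has no preimage), so T is not surjective, hence not bijective.
Because the two images are disjoint, no x < 4 has T(x) = T(4), so we compute T⁻¹(−43): −43 lies in (−48, ∞), so solve −9x − 12 = −43: x = (−43 + 12)/(−9) = 31/9.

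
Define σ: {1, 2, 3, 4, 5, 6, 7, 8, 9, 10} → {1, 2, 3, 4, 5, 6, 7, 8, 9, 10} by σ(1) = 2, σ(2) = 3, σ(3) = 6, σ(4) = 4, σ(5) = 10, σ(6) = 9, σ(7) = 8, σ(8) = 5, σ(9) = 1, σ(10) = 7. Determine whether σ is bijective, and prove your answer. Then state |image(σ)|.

The values 2, 3, 6, 4, 10, 9, 8, 5, 1, 7 are a permutation of {1, 2, 3, 4, 5, 6, 7, 8, 9, 10}: each element appears exactly once.
So σ is injective and surjective, hence bijective.
The image of σ is {1, 2, 3, 4, 5, 6, 7, 8, 9, 10}, which has 10 elements.

10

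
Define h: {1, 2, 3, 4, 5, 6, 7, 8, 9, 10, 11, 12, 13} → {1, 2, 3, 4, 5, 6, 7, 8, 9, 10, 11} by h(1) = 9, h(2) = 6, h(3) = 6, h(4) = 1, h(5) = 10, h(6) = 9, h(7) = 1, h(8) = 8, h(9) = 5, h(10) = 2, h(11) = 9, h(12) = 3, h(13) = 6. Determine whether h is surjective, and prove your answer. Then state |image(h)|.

8

No element maps to 4, so h is not surjective.
The image of h is {1, 2, 3, 5, 6, 8, 9, 10}, which has 8 elements.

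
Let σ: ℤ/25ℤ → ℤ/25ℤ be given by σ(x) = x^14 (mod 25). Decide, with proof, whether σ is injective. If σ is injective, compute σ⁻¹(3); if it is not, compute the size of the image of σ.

σ(0) = 0^14 = 0.
σ(5): Repeated squaring mod 25: 5^1 ≡ 5, 5^2 ≡ 5² = 25 ≡ 0, 5^4 ≡ 0² = 0, 5^8 ≡ 0² = 0. Since 14 = 8 + 4 + 2, 5^14 ≡ 0·0·0: 0·0 = 0, then 0·0 = 0. So 5^14 ≡ 0 (mod 25).
So σ(0) = σ(5) = 0 while 0 ≠ 5, so σ is not injective.
Since σ is not injective, we determine |image(σ)|. Computing x^14 mod 25 for each x (by repeated squaring, reducing mod 25 at every step), the values σ(0), σ(1), …, σ(24) are: 0, 1, 9, 19, 6, 0, 21, 24, 4, 11, 0, 16, 14, 14, 16, 0, 11, 4, 24, 21, 0, 6, 19, 9, 1.
The distinct values are {0, 1, 4, 6, 9, 11, 14, 16, 19, 21, 24}; there are 11 of them.

11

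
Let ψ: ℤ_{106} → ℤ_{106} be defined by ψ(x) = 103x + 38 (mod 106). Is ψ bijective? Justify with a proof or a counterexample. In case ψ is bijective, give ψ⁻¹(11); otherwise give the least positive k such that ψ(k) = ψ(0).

If ψ(u) = ψ(v), then 103u ≡ 103v (mod 106). Because gcd(103, 106) = 1, we may cancel 103 to get u ≡ v (mod 106).
We now compute 103⁻¹ mod 106 explicitly. Euclid's algorithm: 106 = 1·103 + 3, 103 = 34·3 + 1; back-substituting gives 1 = 35·103 − 34·106, so 103⁻¹ ≡ 35 (mod 106).
Then y ↦ 35(y − 38) is a two-sided inverse to ψ, so every y ∈ ℤ_{106} has a preimage.
So ψ is bijective.
Since ψ is bijective, we find ψ⁻¹(11): we need 103x ≡ 11 − 38 ≡ 79 (mod 106). Using 103⁻¹ = 35: x ≡ 35·79 = 2765 = 26·106 + 9, so x = 9.
Check: ψ(9) = 103·9 + 38 = 965 = 9·106 + 11 ≡ 11 (mod 106).

9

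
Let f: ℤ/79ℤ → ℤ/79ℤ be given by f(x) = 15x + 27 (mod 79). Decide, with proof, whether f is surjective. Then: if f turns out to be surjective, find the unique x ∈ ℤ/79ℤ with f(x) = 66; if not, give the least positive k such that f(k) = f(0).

Since gcd(15, 79) = 1, 15 is invertible modulo 79. Euclid's algorithm: 79 = 5·15 + 4, 15 = 3·4 + 3, 4 = 1·3 + 1; back-substituting gives 1 = 58·15 − 11·79, so 15⁻¹ ≡ 58 (mod 79).
For any y ∈ ℤ/79ℤ, x = 58(y − 27) mod 79 satisfies f(x) = 15·58(y − 27) + 27 ≡ y (since 15·58 ≡ 1 mod 79). So every y has a preimage.
Thus f is surjective.
Since f is surjective, we compute f⁻¹(66): solve 15x + 27 ≡ 66 (mod 79), i.e. 15x ≡ 39 (mod 79).
Multiplying by 15⁻¹ = 58 gives x ≡ 58·39 = 2262 = 28·79 + 50 ≡ 50 (mod 79).
Check: f(50) = 15·50 + 27 = 777 = 9·79 + 66 ≡ 66 (mod 79).

50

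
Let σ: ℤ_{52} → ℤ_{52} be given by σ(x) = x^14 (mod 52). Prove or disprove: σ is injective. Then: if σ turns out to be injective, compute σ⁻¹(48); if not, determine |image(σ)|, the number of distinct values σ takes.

σ(12): Repeated squaring mod 52: 12^1 ≡ 12, 12^2 ≡ 12² = 144 ≡ 40, 12^4 ≡ 40² = 1600 ≡ 40, 12^8 ≡ 40² = 1600 ≡ 40. Since 14 = 8 + 4 + 2, 12^14 ≡ 40·40·40: 40·40 = 1600 ≡ 40, then 40·40 = 1600 ≡ 40. So 12^14 ≡ 40 (mod 52).
σ(14): Repeated squaring mod 52: 14^1 ≡ 14, 14^2 ≡ 14² = 196 ≡ 40, 14^4 ≡ 40² = 1600 ≡ 40, 14^8 ≡ 40² = 1600 ≡ 40. Since 14 = 8 + 4 + 2, 14^14 ≡ 40·40·40: 40·40 = 1600 ≡ 40, then 40·40 = 1600 ≡ 40. So 14^14 ≡ 40 (mod 52).
So σ(12) = σ(14) = 40 while 12 ≠ 14, therefore σ is not injective.
Since σ is not injective, we determine |image(σ)|. Computing x^14 mod 52 for each x (by repeated squaring, reducing mod 52 at every step), the values σ(0), σ(1), …, σ(51) are: 0, 1, 4, 9, 16, 25, 36, 49, 12, 29, 48, 17, 40, 13, 40, 17, 48, 29, 12, 49, 36, 25, 16, 9, 4, 1, 0, 1, 4, 9, 16, 25, 36, 49, 12, 29, 48, 17, 40, 13, 40, 17, 48, 29, 12, 49, 36, 25, 16, 9, 4, 1.
The distinct values are {0, 1, 4, 9, 12, 13, 16, 17, 25, 29, 36, 40, 48, 49}; there are 14 of them.

14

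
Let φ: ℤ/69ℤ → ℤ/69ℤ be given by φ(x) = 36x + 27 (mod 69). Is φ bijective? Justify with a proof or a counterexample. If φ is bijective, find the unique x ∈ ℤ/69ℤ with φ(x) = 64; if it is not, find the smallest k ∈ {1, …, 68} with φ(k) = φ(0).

23

We have gcd(36, 69) = 3 > 1. Taking u = 0 and v = 23: φ(0) = 27 and φ(23) = 36·23 + 27 = 855 ≡ 27 (mod 69).
So φ(0) = φ(23) while 0 ≠ 23, so φ is not injective, hence not bijective.
Since φ is not bijective, we find the least positive k with φ(k) = φ(0): this means 36k ≡ 0 (mod 69), i.e. 69 ∣ 36k. Since gcd(36, 69) = 3, dividing through by 3 this holds exactly when 23 ∣ 12k, and as gcd(12, 23) = 1, exactly when 23 ∣ k.
The smallest positive such k is 23.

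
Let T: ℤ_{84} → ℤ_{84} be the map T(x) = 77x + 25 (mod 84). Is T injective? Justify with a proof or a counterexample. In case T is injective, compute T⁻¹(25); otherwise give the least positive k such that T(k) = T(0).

12

We have gcd(77, 84) = 7 > 1. Taking s = 0 and t = 12: T(0) = 25 and T(12) = 77·12 + 25 = 949 ≡ 25 (mod 84).
So T(0) = T(12) while 0 ≠ 12, hence T is not injective.
Since T is not injective, we find the least positive k with T(k) = T(0): this means 77k ≡ 0 (mod 84), i.e. 84 ∣ 77k. Since gcd(77, 84) = 7, dividing through by 7 this holds exactly when 12 ∣ 11k, and as gcd(11, 12) = 1, exactly when 12 ∣ k.
The smallest positive such k is 12.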